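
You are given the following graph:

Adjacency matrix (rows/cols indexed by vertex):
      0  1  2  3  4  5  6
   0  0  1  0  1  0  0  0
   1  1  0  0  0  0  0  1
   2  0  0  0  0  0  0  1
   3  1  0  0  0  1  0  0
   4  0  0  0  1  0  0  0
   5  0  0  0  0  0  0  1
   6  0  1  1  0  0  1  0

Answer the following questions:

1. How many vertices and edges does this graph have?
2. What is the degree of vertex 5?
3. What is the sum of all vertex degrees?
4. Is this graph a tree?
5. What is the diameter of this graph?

Count: 7 vertices, 6 edges.
Vertex 5 has neighbors [6], degree = 1.
Handshaking lemma: 2 * 6 = 12.
A graph is a tree iff it is connected and has exactly n-1 edges. This graph is connected (all 7 vertices in one component) and has 7-1 = 6 edges. It is a tree.
Diameter (longest shortest path) = 5.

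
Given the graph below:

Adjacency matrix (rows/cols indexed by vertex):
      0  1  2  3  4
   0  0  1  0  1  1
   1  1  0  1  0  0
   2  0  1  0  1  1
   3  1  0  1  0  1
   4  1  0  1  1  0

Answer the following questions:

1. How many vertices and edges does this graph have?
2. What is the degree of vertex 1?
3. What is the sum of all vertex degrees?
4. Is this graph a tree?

Count: 5 vertices, 7 edges.
Vertex 1 has neighbors [0, 2], degree = 2.
Handshaking lemma: 2 * 7 = 14.
A tree on 5 vertices has 4 edges. This graph has 7 edges (3 extra). Not a tree.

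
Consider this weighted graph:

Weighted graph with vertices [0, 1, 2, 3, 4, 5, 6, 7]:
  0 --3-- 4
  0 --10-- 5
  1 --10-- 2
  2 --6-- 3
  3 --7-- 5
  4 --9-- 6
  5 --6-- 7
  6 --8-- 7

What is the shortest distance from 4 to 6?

Using Dijkstra's algorithm from vertex 4:
Shortest path: 4 -> 6
Total weight: 9 = 9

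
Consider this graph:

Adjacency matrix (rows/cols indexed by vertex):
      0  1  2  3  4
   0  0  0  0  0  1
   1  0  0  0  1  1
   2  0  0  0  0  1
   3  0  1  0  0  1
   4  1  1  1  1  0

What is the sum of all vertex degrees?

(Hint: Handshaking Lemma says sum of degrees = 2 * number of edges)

Count edges: 5 edges.
By Handshaking Lemma: sum of degrees = 2 * 5 = 10.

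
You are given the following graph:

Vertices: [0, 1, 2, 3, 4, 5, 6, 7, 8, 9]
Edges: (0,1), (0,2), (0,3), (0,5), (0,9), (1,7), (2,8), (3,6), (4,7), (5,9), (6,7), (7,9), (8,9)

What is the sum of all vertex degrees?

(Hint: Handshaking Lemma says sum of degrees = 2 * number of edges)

Count edges: 13 edges.
By Handshaking Lemma: sum of degrees = 2 * 13 = 26.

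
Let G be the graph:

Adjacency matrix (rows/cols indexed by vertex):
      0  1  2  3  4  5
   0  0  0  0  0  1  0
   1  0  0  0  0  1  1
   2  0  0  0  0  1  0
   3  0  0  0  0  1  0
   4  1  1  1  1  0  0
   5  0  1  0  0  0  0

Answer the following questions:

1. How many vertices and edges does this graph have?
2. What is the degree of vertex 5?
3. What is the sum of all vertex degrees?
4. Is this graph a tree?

Count: 6 vertices, 5 edges.
Vertex 5 has neighbors [1], degree = 1.
Handshaking lemma: 2 * 5 = 10.
A graph is a tree iff it is connected and has exactly n-1 edges. This graph is connected (all 6 vertices in one component) and has 6-1 = 5 edges. It is a tree.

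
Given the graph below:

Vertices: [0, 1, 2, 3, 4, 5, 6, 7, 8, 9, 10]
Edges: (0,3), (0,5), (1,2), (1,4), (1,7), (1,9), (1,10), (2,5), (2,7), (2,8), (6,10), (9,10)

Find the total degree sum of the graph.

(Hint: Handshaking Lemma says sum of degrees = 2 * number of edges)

Count edges: 12 edges.
By Handshaking Lemma: sum of degrees = 2 * 12 = 24.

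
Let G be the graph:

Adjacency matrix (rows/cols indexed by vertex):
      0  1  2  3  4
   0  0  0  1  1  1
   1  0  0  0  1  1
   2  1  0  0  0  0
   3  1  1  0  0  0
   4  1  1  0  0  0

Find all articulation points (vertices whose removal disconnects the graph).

An articulation point is a vertex whose removal disconnects the graph.
Articulation points: [0]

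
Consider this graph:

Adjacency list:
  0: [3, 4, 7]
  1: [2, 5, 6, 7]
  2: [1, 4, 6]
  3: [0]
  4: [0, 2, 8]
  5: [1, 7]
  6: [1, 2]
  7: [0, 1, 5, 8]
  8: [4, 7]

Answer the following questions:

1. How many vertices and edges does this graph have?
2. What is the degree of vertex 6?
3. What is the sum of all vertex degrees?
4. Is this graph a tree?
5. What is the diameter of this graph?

Count: 9 vertices, 12 edges.
Vertex 6 has neighbors [1, 2], degree = 2.
Handshaking lemma: 2 * 12 = 24.
A tree on 9 vertices has 8 edges. This graph has 12 edges (4 extra). Not a tree.
Diameter (longest shortest path) = 4.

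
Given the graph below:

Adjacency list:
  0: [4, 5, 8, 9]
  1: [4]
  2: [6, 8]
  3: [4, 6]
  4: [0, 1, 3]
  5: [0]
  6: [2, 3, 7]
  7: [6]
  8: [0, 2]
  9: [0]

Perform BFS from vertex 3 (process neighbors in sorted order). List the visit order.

BFS from vertex 3 (neighbors processed in ascending order):
Visit order: 3, 4, 6, 0, 1, 2, 7, 5, 8, 9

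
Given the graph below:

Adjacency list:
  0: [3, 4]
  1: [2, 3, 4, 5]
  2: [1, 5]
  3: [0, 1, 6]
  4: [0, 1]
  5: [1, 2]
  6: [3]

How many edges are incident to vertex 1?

Vertex 1 has neighbors [2, 3, 4, 5], so deg(1) = 4.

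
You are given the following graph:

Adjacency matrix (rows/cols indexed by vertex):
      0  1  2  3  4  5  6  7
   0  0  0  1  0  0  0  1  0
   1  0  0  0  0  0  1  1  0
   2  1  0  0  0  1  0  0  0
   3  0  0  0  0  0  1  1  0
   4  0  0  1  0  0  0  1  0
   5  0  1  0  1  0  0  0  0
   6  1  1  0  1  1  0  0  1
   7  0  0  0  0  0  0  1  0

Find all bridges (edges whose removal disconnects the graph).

A bridge is an edge whose removal increases the number of connected components.
Bridges found: (6,7)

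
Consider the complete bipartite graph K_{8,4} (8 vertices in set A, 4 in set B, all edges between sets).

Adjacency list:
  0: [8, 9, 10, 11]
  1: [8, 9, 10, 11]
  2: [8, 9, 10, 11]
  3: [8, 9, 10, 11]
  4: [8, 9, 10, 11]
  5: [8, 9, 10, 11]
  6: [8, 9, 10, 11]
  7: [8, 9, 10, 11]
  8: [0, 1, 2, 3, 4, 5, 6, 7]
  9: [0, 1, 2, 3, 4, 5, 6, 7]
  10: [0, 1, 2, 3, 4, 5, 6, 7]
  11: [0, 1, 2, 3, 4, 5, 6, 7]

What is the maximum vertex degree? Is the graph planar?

Set-A vertices have degree 4; set-B vertices have degree 8. Maximum degree = max(8,4) = 8.
K_{8,4} contains K_{3,3} as a subgraph (since both sides have >= 3 vertices); by Kuratowski's theorem it is not planar.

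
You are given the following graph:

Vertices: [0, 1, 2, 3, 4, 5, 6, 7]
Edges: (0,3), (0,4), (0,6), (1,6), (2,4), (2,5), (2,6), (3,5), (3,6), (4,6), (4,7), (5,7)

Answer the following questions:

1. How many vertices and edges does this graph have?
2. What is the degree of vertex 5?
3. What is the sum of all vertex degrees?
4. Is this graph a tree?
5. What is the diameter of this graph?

Count: 8 vertices, 12 edges.
Vertex 5 has neighbors [2, 3, 7], degree = 3.
Handshaking lemma: 2 * 12 = 24.
A tree on 8 vertices has 7 edges. This graph has 12 edges (5 extra). Not a tree.
Diameter (longest shortest path) = 3.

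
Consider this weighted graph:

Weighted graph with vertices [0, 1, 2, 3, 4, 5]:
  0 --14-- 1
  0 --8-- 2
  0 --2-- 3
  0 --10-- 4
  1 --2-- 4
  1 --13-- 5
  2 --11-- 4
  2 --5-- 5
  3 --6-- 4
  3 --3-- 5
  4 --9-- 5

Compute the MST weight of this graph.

Applying Kruskal's algorithm (sort edges by weight, add if no cycle):
  Add (0,3) w=2
  Add (1,4) w=2
  Add (3,5) w=3
  Add (2,5) w=5
  Add (3,4) w=6
  Skip (0,2) w=8 (creates cycle)
  Skip (4,5) w=9 (creates cycle)
  Skip (0,4) w=10 (creates cycle)
  Skip (2,4) w=11 (creates cycle)
  Skip (1,5) w=13 (creates cycle)
  Skip (0,1) w=14 (creates cycle)
MST weight = 18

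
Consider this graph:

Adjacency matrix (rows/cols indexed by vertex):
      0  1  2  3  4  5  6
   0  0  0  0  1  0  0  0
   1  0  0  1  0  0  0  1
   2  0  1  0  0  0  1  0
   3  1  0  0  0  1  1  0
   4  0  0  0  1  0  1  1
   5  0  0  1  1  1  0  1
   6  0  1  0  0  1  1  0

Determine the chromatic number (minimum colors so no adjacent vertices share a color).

The graph has a maximum clique of size 3 (lower bound on chromatic number).
A valid 3-coloring: {0: 0, 1: 0, 2: 1, 3: 1, 4: 2, 5: 0, 6: 1}.
Chromatic number = 3.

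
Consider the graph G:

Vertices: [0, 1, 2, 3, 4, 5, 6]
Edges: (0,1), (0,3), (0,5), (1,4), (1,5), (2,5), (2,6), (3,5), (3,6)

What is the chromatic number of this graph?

The graph has a maximum clique of size 3 (lower bound on chromatic number).
A valid 3-coloring: {0: 1, 1: 2, 2: 1, 3: 2, 4: 0, 5: 0, 6: 0}.
Chromatic number = 3.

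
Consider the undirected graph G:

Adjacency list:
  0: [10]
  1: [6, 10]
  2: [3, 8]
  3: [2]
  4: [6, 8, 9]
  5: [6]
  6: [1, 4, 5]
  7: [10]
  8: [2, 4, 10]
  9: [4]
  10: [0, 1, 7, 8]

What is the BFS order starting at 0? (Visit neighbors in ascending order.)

BFS from vertex 0 (neighbors processed in ascending order):
Visit order: 0, 10, 1, 7, 8, 6, 2, 4, 5, 3, 9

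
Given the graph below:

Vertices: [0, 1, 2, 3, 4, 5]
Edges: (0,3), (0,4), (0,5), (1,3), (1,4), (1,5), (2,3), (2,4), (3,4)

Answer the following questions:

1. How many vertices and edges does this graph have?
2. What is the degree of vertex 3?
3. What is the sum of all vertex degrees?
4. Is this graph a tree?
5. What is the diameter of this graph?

Count: 6 vertices, 9 edges.
Vertex 3 has neighbors [0, 1, 2, 4], degree = 4.
Handshaking lemma: 2 * 9 = 18.
A tree on 6 vertices has 5 edges. This graph has 9 edges (4 extra). Not a tree.
Diameter (longest shortest path) = 3.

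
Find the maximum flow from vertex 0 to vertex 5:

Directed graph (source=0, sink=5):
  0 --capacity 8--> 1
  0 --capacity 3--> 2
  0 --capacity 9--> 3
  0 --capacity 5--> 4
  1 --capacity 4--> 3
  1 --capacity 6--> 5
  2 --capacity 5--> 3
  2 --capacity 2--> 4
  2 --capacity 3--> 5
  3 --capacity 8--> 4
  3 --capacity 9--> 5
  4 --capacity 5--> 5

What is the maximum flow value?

Computing max flow:
  Flow on (0->1): 8/8
  Flow on (0->2): 3/3
  Flow on (0->3): 7/9
  Flow on (0->4): 5/5
  Flow on (1->3): 2/4
  Flow on (1->5): 6/6
  Flow on (2->5): 3/3
  Flow on (3->5): 9/9
  Flow on (4->5): 5/5
Maximum flow = 23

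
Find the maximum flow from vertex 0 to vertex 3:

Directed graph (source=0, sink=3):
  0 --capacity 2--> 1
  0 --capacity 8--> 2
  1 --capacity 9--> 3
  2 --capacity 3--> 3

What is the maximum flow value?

Computing max flow:
  Flow on (0->1): 2/2
  Flow on (0->2): 3/8
  Flow on (1->3): 2/9
  Flow on (2->3): 3/3
Maximum flow = 5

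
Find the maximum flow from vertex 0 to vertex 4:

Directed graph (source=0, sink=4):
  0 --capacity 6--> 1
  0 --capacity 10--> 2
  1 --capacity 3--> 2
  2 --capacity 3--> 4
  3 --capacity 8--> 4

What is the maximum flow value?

Computing max flow:
  Flow on (0->1): 3/6
  Flow on (1->2): 3/3
  Flow on (2->4): 3/3
Maximum flow = 3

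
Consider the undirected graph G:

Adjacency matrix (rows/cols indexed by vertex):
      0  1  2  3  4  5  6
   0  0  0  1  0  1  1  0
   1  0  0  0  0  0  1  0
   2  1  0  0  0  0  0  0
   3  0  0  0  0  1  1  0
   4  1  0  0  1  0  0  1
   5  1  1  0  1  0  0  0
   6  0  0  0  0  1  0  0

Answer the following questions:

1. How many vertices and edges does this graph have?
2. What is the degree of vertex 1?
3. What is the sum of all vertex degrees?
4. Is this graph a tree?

Count: 7 vertices, 7 edges.
Vertex 1 has neighbors [5], degree = 1.
Handshaking lemma: 2 * 7 = 14.
A tree on 7 vertices has 6 edges. This graph has 7 edges (1 extra). Not a tree.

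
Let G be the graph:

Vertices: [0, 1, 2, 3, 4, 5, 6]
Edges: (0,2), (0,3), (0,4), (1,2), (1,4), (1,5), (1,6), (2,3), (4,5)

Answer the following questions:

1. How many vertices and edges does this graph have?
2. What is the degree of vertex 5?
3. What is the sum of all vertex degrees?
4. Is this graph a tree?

Count: 7 vertices, 9 edges.
Vertex 5 has neighbors [1, 4], degree = 2.
Handshaking lemma: 2 * 9 = 18.
A tree on 7 vertices has 6 edges. This graph has 9 edges (3 extra). Not a tree.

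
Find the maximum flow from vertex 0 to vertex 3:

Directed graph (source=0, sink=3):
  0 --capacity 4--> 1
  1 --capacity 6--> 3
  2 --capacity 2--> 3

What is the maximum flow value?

Computing max flow:
  Flow on (0->1): 4/4
  Flow on (1->3): 4/6
Maximum flow = 4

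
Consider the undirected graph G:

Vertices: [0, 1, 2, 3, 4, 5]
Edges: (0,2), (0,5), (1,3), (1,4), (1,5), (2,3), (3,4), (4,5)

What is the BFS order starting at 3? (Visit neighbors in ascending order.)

BFS from vertex 3 (neighbors processed in ascending order):
Visit order: 3, 1, 2, 4, 5, 0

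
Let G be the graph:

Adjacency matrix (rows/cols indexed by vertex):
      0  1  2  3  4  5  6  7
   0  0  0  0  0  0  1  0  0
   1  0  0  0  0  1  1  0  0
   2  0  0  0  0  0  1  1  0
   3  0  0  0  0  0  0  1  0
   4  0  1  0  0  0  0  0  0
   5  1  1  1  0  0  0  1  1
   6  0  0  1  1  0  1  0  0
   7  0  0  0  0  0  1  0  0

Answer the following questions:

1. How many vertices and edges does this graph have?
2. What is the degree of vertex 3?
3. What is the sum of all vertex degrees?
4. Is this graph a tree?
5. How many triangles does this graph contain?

Count: 8 vertices, 8 edges.
Vertex 3 has neighbors [6], degree = 1.
Handshaking lemma: 2 * 8 = 16.
A tree on 8 vertices has 7 edges. This graph has 8 edges (1 extra). Not a tree.
Number of triangles = 1.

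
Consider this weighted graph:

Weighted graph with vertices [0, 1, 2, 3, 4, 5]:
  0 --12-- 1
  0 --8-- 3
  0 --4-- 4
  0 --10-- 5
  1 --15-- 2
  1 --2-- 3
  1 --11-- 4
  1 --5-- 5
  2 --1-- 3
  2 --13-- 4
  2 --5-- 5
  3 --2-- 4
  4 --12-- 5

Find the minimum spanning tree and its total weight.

Applying Kruskal's algorithm (sort edges by weight, add if no cycle):
  Add (2,3) w=1
  Add (1,3) w=2
  Add (3,4) w=2
  Add (0,4) w=4
  Add (1,5) w=5
  Skip (2,5) w=5 (creates cycle)
  Skip (0,3) w=8 (creates cycle)
  Skip (0,5) w=10 (creates cycle)
  Skip (1,4) w=11 (creates cycle)
  Skip (0,1) w=12 (creates cycle)
  Skip (4,5) w=12 (creates cycle)
  Skip (2,4) w=13 (creates cycle)
  Skip (1,2) w=15 (creates cycle)
MST weight = 14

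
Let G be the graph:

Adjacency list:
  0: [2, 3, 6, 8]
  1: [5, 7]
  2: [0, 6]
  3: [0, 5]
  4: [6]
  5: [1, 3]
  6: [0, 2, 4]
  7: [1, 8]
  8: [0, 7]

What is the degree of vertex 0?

Vertex 0 has neighbors [2, 3, 6, 8], so deg(0) = 4.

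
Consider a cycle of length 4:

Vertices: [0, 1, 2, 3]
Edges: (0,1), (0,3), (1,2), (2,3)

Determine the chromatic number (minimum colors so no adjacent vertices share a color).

This is an even cycle (C_4). Even cycles are bipartite.
Chromatic number = 2.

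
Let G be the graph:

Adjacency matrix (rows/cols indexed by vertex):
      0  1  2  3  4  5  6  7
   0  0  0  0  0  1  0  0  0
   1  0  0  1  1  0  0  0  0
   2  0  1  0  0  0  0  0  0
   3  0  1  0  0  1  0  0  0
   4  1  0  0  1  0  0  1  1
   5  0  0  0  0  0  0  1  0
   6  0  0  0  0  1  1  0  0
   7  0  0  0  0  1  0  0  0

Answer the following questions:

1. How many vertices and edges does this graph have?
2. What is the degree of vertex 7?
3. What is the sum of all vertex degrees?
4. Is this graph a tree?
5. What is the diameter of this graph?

Count: 8 vertices, 7 edges.
Vertex 7 has neighbors [4], degree = 1.
Handshaking lemma: 2 * 7 = 14.
A graph is a tree iff it is connected and has exactly n-1 edges. This graph is connected (all 8 vertices in one component) and has 8-1 = 7 edges. It is a tree.
Diameter (longest shortest path) = 5.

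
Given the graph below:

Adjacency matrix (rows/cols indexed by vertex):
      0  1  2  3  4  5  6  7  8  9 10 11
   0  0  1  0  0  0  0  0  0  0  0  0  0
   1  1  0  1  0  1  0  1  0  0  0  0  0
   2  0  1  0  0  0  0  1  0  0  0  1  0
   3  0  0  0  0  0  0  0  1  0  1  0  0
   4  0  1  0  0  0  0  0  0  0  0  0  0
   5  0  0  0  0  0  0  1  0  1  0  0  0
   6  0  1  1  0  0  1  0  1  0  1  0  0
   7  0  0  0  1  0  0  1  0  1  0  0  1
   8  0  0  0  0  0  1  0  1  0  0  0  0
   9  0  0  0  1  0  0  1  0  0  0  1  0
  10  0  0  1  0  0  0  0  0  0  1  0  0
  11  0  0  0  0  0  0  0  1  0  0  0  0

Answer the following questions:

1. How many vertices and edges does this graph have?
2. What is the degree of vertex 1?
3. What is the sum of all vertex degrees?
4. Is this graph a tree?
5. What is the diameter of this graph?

Count: 12 vertices, 15 edges.
Vertex 1 has neighbors [0, 2, 4, 6], degree = 4.
Handshaking lemma: 2 * 15 = 30.
A tree on 12 vertices has 11 edges. This graph has 15 edges (4 extra). Not a tree.
Diameter (longest shortest path) = 4.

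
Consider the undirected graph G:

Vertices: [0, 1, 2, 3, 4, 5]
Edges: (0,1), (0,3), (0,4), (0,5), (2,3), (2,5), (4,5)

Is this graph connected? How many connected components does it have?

Checking connectivity: the graph has 1 connected component(s).
All vertices are reachable from each other. The graph IS connected.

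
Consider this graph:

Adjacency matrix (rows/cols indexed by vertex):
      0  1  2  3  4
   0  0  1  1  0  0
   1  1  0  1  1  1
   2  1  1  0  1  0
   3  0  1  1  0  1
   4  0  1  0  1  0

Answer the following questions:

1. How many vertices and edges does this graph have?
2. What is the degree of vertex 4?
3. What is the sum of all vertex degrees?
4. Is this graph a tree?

Count: 5 vertices, 7 edges.
Vertex 4 has neighbors [1, 3], degree = 2.
Handshaking lemma: 2 * 7 = 14.
A tree on 5 vertices has 4 edges. This graph has 7 edges (3 extra). Not a tree.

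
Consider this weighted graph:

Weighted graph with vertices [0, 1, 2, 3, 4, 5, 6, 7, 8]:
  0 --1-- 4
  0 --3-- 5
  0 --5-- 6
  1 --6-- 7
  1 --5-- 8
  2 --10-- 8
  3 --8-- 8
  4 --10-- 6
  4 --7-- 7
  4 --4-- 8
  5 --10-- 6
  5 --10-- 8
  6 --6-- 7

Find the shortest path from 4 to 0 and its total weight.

Using Dijkstra's algorithm from vertex 4:
Shortest path: 4 -> 0
Total weight: 1 = 1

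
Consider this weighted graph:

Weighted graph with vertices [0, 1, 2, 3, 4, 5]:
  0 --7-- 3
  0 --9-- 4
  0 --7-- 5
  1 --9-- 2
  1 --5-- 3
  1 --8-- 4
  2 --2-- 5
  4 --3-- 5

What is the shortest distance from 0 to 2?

Using Dijkstra's algorithm from vertex 0:
Shortest path: 0 -> 5 -> 2
Total weight: 7 + 2 = 9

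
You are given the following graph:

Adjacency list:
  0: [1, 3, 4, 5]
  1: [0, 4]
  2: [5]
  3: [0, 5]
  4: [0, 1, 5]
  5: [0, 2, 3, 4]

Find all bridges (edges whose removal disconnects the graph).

A bridge is an edge whose removal increases the number of connected components.
Bridges found: (2,5)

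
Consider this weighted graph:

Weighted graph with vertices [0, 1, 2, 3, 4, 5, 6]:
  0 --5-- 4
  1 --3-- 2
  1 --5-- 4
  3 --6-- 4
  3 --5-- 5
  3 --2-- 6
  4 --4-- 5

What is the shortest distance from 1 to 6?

Using Dijkstra's algorithm from vertex 1:
Shortest path: 1 -> 4 -> 3 -> 6
Total weight: 5 + 6 + 2 = 13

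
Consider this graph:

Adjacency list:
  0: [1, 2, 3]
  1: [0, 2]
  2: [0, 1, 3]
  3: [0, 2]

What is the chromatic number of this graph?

The graph has a maximum clique of size 3 (lower bound on chromatic number).
A valid 3-coloring: {0: 0, 1: 2, 2: 1, 3: 2}.
Chromatic number = 3.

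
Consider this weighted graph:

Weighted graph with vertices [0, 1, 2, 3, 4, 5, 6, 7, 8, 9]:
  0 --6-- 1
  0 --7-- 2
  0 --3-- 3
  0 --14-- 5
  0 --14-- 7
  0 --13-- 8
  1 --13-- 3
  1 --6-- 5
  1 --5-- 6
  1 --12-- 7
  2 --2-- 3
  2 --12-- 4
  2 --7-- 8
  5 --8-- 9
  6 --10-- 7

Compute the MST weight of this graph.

Applying Kruskal's algorithm (sort edges by weight, add if no cycle):
  Add (2,3) w=2
  Add (0,3) w=3
  Add (1,6) w=5
  Add (0,1) w=6
  Add (1,5) w=6
  Skip (0,2) w=7 (creates cycle)
  Add (2,8) w=7
  Add (5,9) w=8
  Add (6,7) w=10
  Skip (1,7) w=12 (creates cycle)
  Add (2,4) w=12
  Skip (0,8) w=13 (creates cycle)
  Skip (1,3) w=13 (creates cycle)
  Skip (0,7) w=14 (creates cycle)
  Skip (0,5) w=14 (creates cycle)
MST weight = 59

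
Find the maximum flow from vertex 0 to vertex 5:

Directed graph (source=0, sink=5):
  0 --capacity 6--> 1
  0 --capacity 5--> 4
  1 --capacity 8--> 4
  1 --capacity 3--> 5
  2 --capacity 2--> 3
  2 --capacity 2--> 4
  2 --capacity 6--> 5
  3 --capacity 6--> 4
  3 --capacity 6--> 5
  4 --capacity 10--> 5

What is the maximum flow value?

Computing max flow:
  Flow on (0->1): 6/6
  Flow on (0->4): 5/5
  Flow on (1->4): 3/8
  Flow on (1->5): 3/3
  Flow on (4->5): 8/10
Maximum flow = 11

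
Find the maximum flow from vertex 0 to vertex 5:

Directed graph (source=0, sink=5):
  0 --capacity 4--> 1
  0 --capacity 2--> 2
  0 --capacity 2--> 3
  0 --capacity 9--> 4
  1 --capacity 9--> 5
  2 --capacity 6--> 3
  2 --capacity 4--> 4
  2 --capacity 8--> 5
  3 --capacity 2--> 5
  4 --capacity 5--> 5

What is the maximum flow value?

Computing max flow:
  Flow on (0->1): 4/4
  Flow on (0->2): 2/2
  Flow on (0->3): 2/2
  Flow on (0->4): 5/9
  Flow on (1->5): 4/9
  Flow on (2->5): 2/8
  Flow on (3->5): 2/2
  Flow on (4->5): 5/5
Maximum flow = 13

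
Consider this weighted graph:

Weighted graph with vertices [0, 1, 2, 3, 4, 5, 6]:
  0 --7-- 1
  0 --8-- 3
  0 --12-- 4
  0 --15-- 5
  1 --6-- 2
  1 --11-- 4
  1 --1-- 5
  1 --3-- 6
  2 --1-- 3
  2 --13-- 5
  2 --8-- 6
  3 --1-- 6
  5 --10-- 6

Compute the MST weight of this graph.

Applying Kruskal's algorithm (sort edges by weight, add if no cycle):
  Add (1,5) w=1
  Add (2,3) w=1
  Add (3,6) w=1
  Add (1,6) w=3
  Skip (1,2) w=6 (creates cycle)
  Add (0,1) w=7
  Skip (0,3) w=8 (creates cycle)
  Skip (2,6) w=8 (creates cycle)
  Skip (5,6) w=10 (creates cycle)
  Add (1,4) w=11
  Skip (0,4) w=12 (creates cycle)
  Skip (2,5) w=13 (creates cycle)
  Skip (0,5) w=15 (creates cycle)
MST weight = 24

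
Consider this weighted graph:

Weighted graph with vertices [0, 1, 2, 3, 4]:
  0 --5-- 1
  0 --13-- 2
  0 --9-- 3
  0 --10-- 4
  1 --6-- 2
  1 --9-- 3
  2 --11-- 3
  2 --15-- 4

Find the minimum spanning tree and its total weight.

Applying Kruskal's algorithm (sort edges by weight, add if no cycle):
  Add (0,1) w=5
  Add (1,2) w=6
  Add (0,3) w=9
  Skip (1,3) w=9 (creates cycle)
  Add (0,4) w=10
  Skip (2,3) w=11 (creates cycle)
  Skip (0,2) w=13 (creates cycle)
  Skip (2,4) w=15 (creates cycle)
MST weight = 30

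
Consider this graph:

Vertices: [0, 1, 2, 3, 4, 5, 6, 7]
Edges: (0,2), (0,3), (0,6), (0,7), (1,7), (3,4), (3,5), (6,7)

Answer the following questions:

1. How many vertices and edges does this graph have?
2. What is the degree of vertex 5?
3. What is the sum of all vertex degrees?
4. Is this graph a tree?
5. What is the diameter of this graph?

Count: 8 vertices, 8 edges.
Vertex 5 has neighbors [3], degree = 1.
Handshaking lemma: 2 * 8 = 16.
A tree on 8 vertices has 7 edges. This graph has 8 edges (1 extra). Not a tree.
Diameter (longest shortest path) = 4.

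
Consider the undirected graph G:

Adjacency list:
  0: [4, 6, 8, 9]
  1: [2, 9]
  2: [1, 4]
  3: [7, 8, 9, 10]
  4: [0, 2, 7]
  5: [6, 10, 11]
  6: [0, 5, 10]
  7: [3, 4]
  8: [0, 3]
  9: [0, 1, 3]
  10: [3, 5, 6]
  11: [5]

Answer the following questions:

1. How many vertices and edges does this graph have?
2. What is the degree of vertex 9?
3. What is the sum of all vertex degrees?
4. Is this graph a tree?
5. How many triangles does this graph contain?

Count: 12 vertices, 16 edges.
Vertex 9 has neighbors [0, 1, 3], degree = 3.
Handshaking lemma: 2 * 16 = 32.
A tree on 12 vertices has 11 edges. This graph has 16 edges (5 extra). Not a tree.
Number of triangles = 1.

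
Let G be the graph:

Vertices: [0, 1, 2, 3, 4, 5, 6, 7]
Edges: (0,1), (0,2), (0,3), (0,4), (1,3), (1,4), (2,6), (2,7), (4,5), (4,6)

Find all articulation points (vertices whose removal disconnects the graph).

An articulation point is a vertex whose removal disconnects the graph.
Articulation points: [2, 4]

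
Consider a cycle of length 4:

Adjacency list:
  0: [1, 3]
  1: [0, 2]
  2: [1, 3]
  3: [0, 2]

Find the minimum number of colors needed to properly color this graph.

This is an even cycle (C_4). Even cycles are bipartite.
Chromatic number = 2.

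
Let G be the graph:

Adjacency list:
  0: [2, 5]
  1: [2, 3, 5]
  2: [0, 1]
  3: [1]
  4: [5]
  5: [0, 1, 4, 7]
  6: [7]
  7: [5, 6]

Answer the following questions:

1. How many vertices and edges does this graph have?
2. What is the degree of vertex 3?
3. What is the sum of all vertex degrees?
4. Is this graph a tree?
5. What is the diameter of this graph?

Count: 8 vertices, 8 edges.
Vertex 3 has neighbors [1], degree = 1.
Handshaking lemma: 2 * 8 = 16.
A tree on 8 vertices has 7 edges. This graph has 8 edges (1 extra). Not a tree.
Diameter (longest shortest path) = 4.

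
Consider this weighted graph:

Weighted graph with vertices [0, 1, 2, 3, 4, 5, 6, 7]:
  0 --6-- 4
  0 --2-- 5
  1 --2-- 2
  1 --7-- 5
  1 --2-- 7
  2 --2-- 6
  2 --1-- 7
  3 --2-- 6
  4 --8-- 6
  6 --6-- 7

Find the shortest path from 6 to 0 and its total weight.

Using Dijkstra's algorithm from vertex 6:
Shortest path: 6 -> 2 -> 1 -> 5 -> 0
Total weight: 2 + 2 + 7 + 2 = 13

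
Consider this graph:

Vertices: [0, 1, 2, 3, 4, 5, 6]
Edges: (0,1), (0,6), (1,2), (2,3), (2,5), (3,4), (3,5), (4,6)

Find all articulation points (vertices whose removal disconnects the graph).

No articulation points. The graph is biconnected.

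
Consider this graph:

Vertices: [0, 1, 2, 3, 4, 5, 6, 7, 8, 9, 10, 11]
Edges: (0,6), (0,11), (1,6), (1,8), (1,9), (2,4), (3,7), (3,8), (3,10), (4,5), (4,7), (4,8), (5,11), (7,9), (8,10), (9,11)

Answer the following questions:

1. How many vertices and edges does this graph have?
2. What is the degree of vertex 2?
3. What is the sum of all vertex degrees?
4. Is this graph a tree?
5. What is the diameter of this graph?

Count: 12 vertices, 16 edges.
Vertex 2 has neighbors [4], degree = 1.
Handshaking lemma: 2 * 16 = 32.
A tree on 12 vertices has 11 edges. This graph has 16 edges (5 extra). Not a tree.
Diameter (longest shortest path) = 4.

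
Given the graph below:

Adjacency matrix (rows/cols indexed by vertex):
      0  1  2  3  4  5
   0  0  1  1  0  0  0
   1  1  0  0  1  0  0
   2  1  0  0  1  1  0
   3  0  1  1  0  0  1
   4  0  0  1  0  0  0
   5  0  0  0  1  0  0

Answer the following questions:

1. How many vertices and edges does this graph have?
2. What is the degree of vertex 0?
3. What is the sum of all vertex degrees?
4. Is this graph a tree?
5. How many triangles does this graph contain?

Count: 6 vertices, 6 edges.
Vertex 0 has neighbors [1, 2], degree = 2.
Handshaking lemma: 2 * 6 = 12.
A tree on 6 vertices has 5 edges. This graph has 6 edges (1 extra). Not a tree.
Number of triangles = 0.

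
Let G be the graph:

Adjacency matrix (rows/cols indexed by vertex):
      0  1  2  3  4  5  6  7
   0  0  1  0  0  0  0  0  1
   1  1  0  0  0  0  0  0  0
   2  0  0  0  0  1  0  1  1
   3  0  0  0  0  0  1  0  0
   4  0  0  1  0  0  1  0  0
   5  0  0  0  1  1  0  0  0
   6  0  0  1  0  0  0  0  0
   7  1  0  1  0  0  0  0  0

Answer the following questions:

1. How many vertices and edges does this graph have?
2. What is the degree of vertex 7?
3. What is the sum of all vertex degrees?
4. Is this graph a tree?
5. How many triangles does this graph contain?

Count: 8 vertices, 7 edges.
Vertex 7 has neighbors [0, 2], degree = 2.
Handshaking lemma: 2 * 7 = 14.
A graph is a tree iff it is connected and has exactly n-1 edges. This graph is connected (all 8 vertices in one component) and has 8-1 = 7 edges. It is a tree.
Number of triangles = 0.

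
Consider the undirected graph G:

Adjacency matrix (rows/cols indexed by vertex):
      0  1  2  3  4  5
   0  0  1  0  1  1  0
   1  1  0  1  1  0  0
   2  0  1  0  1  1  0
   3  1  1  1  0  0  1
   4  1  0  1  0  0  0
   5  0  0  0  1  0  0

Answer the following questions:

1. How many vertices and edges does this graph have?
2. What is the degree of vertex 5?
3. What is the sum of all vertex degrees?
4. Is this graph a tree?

Count: 6 vertices, 8 edges.
Vertex 5 has neighbors [3], degree = 1.
Handshaking lemma: 2 * 8 = 16.
A tree on 6 vertices has 5 edges. This graph has 8 edges (3 extra). Not a tree.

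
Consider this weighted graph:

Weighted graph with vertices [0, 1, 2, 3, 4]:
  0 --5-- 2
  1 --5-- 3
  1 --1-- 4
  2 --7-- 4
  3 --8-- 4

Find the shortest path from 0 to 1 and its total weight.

Using Dijkstra's algorithm from vertex 0:
Shortest path: 0 -> 2 -> 4 -> 1
Total weight: 5 + 7 + 1 = 13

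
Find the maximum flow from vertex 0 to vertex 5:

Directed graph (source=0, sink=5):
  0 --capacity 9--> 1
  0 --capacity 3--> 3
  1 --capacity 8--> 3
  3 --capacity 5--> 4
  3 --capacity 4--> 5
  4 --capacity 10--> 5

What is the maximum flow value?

Computing max flow:
  Flow on (0->1): 8/9
  Flow on (0->3): 1/3
  Flow on (1->3): 8/8
  Flow on (3->4): 5/5
  Flow on (3->5): 4/4
  Flow on (4->5): 5/10
Maximum flow = 9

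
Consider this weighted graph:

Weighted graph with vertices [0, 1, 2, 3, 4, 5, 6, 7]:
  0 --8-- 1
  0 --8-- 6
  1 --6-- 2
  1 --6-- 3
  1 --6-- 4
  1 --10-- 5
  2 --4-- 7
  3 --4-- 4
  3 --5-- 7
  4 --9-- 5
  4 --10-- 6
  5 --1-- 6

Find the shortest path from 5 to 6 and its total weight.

Using Dijkstra's algorithm from vertex 5:
Shortest path: 5 -> 6
Total weight: 1 = 1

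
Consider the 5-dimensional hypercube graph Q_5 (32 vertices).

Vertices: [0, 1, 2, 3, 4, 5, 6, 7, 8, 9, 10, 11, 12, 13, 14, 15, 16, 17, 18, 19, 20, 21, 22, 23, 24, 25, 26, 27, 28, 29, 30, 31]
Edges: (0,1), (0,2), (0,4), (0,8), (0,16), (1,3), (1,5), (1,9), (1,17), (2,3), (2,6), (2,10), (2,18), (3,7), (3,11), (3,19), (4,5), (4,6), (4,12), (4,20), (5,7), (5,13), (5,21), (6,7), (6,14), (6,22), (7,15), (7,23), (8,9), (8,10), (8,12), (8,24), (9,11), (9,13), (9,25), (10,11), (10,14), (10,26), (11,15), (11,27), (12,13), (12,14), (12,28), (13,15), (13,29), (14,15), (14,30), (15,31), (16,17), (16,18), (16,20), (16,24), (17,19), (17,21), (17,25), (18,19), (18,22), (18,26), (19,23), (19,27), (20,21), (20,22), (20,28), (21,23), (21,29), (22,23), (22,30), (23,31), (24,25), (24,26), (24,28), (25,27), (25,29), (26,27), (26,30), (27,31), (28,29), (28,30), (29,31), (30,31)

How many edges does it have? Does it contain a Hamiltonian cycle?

Q_5 has 32 * 5 / 2 = 80 edges.
Q_5 (d >= 2) always has a Hamiltonian cycle: a 5-bit cyclic Gray code visits every vertex exactly once and returns to the start.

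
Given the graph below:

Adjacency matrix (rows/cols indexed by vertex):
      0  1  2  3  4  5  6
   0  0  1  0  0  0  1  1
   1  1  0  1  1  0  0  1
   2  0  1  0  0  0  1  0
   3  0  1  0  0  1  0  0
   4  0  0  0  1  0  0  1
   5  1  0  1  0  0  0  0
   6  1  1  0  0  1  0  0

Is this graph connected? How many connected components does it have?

Checking connectivity: the graph has 1 connected component(s).
All vertices are reachable from each other. The graph IS connected.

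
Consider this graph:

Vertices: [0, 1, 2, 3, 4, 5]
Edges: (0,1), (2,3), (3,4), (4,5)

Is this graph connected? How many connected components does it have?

Checking connectivity: the graph has 2 connected component(s).
Components: [[0, 1], [2, 3, 4, 5]]. The graph is NOT connected.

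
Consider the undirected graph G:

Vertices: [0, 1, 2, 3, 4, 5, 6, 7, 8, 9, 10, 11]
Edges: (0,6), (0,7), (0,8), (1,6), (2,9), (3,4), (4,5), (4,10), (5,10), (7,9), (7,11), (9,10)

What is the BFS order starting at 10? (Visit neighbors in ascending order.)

BFS from vertex 10 (neighbors processed in ascending order):
Visit order: 10, 4, 5, 9, 3, 2, 7, 0, 11, 6, 8, 1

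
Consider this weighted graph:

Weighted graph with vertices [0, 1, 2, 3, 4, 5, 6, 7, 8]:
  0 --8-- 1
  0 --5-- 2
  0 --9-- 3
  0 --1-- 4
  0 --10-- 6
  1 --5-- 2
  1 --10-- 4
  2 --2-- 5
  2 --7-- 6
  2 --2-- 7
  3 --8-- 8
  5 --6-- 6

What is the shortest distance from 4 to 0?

Using Dijkstra's algorithm from vertex 4:
Shortest path: 4 -> 0
Total weight: 1 = 1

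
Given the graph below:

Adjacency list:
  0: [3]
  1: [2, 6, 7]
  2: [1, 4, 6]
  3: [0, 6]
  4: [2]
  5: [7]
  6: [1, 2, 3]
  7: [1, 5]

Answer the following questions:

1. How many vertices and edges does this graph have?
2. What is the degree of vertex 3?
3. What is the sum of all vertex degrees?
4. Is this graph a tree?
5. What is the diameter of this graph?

Count: 8 vertices, 8 edges.
Vertex 3 has neighbors [0, 6], degree = 2.
Handshaking lemma: 2 * 8 = 16.
A tree on 8 vertices has 7 edges. This graph has 8 edges (1 extra). Not a tree.
Diameter (longest shortest path) = 5.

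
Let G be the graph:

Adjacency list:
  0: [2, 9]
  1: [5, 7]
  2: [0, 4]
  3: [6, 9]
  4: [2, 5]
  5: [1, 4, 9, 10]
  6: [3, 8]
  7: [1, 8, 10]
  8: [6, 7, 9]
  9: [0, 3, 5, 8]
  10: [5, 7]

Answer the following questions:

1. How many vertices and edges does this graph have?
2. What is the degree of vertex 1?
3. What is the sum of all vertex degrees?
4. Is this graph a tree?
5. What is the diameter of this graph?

Count: 11 vertices, 14 edges.
Vertex 1 has neighbors [5, 7], degree = 2.
Handshaking lemma: 2 * 14 = 28.
A tree on 11 vertices has 10 edges. This graph has 14 edges (4 extra). Not a tree.
Diameter (longest shortest path) = 4.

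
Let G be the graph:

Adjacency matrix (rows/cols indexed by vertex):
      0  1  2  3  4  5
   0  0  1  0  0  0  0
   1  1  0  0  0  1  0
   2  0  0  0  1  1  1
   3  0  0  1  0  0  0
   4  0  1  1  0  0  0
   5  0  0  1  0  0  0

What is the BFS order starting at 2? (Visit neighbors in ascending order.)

BFS from vertex 2 (neighbors processed in ascending order):
Visit order: 2, 3, 4, 5, 1, 0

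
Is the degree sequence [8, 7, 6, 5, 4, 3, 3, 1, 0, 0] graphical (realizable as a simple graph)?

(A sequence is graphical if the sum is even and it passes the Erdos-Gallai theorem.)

Sum of degrees = 37. Sum is odd, so the sequence is NOT graphical.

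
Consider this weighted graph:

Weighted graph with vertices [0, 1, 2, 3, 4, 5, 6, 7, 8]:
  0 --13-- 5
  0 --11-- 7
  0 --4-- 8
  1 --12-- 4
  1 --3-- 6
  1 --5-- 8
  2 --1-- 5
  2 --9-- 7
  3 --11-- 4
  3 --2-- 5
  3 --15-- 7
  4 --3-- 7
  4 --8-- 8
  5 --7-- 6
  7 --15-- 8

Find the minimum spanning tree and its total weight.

Applying Kruskal's algorithm (sort edges by weight, add if no cycle):
  Add (2,5) w=1
  Add (3,5) w=2
  Add (1,6) w=3
  Add (4,7) w=3
  Add (0,8) w=4
  Add (1,8) w=5
  Add (5,6) w=7
  Add (4,8) w=8
  Skip (2,7) w=9 (creates cycle)
  Skip (0,7) w=11 (creates cycle)
  Skip (3,4) w=11 (creates cycle)
  Skip (1,4) w=12 (creates cycle)
  Skip (0,5) w=13 (creates cycle)
  Skip (3,7) w=15 (creates cycle)
  Skip (7,8) w=15 (creates cycle)
MST weight = 33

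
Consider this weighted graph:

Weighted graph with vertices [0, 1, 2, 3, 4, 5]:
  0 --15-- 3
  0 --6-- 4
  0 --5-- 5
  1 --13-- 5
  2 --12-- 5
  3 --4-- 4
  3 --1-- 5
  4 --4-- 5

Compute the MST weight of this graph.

Applying Kruskal's algorithm (sort edges by weight, add if no cycle):
  Add (3,5) w=1
  Add (3,4) w=4
  Skip (4,5) w=4 (creates cycle)
  Add (0,5) w=5
  Skip (0,4) w=6 (creates cycle)
  Add (2,5) w=12
  Add (1,5) w=13
  Skip (0,3) w=15 (creates cycle)
MST weight = 35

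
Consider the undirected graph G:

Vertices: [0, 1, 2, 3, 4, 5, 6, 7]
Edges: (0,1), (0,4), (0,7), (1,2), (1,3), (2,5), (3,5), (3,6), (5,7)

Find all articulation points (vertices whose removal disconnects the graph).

An articulation point is a vertex whose removal disconnects the graph.
Articulation points: [0, 3]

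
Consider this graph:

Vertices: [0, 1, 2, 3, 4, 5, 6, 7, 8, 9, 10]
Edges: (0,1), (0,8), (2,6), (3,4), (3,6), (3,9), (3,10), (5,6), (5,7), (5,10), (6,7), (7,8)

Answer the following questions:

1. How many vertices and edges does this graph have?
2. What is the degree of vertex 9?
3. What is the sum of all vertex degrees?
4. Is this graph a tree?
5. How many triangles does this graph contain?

Count: 11 vertices, 12 edges.
Vertex 9 has neighbors [3], degree = 1.
Handshaking lemma: 2 * 12 = 24.
A tree on 11 vertices has 10 edges. This graph has 12 edges (2 extra). Not a tree.
Number of triangles = 1.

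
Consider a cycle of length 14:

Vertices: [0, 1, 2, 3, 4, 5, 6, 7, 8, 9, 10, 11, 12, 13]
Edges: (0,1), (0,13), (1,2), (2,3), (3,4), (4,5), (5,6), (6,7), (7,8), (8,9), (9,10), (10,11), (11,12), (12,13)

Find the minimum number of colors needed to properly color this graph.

This is an even cycle (C_14). Even cycles are bipartite.
Chromatic number = 2.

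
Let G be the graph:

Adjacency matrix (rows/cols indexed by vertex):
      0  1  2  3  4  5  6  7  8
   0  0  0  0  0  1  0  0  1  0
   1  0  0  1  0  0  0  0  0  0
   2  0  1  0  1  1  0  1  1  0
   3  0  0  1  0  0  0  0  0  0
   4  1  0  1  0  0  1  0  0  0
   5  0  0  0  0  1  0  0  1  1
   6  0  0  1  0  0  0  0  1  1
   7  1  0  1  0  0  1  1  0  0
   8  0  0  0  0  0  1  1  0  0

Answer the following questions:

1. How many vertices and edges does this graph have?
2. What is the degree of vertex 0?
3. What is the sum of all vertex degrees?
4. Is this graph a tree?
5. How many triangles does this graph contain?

Count: 9 vertices, 12 edges.
Vertex 0 has neighbors [4, 7], degree = 2.
Handshaking lemma: 2 * 12 = 24.
A tree on 9 vertices has 8 edges. This graph has 12 edges (4 extra). Not a tree.
Number of triangles = 1.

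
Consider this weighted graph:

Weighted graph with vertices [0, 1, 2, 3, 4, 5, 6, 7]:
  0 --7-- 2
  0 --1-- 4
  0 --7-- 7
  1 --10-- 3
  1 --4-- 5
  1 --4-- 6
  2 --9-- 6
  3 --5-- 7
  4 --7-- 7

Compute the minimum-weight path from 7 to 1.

Using Dijkstra's algorithm from vertex 7:
Shortest path: 7 -> 3 -> 1
Total weight: 5 + 10 = 15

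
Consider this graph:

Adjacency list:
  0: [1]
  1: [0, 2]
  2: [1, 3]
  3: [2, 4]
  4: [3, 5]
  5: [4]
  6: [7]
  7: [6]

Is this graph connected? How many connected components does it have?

Checking connectivity: the graph has 2 connected component(s).
Components: [[0, 1, 2, 3, 4, 5], [6, 7]]. The graph is NOT connected.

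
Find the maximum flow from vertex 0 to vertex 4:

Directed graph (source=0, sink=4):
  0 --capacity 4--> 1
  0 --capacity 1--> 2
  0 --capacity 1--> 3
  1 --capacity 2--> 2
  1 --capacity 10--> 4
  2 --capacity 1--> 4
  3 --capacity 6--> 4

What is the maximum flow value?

Computing max flow:
  Flow on (0->1): 4/4
  Flow on (0->2): 1/1
  Flow on (0->3): 1/1
  Flow on (1->4): 4/10
  Flow on (2->4): 1/1
  Flow on (3->4): 1/6
Maximum flow = 6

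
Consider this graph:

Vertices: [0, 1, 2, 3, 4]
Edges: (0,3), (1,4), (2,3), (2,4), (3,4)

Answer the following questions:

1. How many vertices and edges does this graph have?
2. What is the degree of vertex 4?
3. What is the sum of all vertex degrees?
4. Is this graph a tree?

Count: 5 vertices, 5 edges.
Vertex 4 has neighbors [1, 2, 3], degree = 3.
Handshaking lemma: 2 * 5 = 10.
A tree on 5 vertices has 4 edges. This graph has 5 edges (1 extra). Not a tree.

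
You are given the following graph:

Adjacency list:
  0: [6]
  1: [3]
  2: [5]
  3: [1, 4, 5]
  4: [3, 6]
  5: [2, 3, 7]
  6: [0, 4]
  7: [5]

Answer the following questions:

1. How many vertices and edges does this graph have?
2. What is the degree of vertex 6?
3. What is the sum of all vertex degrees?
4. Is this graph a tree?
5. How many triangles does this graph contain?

Count: 8 vertices, 7 edges.
Vertex 6 has neighbors [0, 4], degree = 2.
Handshaking lemma: 2 * 7 = 14.
A graph is a tree iff it is connected and has exactly n-1 edges. This graph is connected (all 8 vertices in one component) and has 8-1 = 7 edges. It is a tree.
Number of triangles = 0.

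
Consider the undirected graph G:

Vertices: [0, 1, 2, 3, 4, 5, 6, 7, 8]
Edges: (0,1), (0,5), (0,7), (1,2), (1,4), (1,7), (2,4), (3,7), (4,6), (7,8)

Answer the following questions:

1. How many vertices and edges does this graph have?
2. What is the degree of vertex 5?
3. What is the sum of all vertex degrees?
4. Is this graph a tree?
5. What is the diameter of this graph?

Count: 9 vertices, 10 edges.
Vertex 5 has neighbors [0], degree = 1.
Handshaking lemma: 2 * 10 = 20.
A tree on 9 vertices has 8 edges. This graph has 10 edges (2 extra). Not a tree.
Diameter (longest shortest path) = 4.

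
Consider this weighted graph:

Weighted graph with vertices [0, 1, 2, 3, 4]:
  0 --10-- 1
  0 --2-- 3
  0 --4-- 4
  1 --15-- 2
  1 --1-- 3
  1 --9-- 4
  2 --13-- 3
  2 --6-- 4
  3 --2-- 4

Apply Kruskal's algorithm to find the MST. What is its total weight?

Applying Kruskal's algorithm (sort edges by weight, add if no cycle):
  Add (1,3) w=1
  Add (0,3) w=2
  Add (3,4) w=2
  Skip (0,4) w=4 (creates cycle)
  Add (2,4) w=6
  Skip (1,4) w=9 (creates cycle)
  Skip (0,1) w=10 (creates cycle)
  Skip (2,3) w=13 (creates cycle)
  Skip (1,2) w=15 (creates cycle)
MST weight = 11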